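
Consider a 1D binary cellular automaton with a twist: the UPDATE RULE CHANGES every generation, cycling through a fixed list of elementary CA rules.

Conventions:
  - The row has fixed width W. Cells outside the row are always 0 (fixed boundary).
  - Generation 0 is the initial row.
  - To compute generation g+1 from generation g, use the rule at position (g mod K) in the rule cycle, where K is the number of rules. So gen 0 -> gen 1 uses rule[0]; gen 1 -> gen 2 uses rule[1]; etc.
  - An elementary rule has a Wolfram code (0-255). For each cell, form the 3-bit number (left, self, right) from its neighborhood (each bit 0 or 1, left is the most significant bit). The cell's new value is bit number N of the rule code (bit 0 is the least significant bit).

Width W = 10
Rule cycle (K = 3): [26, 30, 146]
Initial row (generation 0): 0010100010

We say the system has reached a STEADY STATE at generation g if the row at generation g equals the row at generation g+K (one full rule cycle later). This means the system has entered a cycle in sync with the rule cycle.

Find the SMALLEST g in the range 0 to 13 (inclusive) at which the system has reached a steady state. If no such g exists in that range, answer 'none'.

Gen 0: 0010100010
Gen 1 (rule 26): 0100010101
Gen 2 (rule 30): 1110110101
Gen 3 (rule 146): 0100000000
Gen 4 (rule 26): 1010000000
Gen 5 (rule 30): 1011000000
Gen 6 (rule 146): 0000100000
Gen 7 (rule 26): 0001010000
Gen 8 (rule 30): 0011011000
Gen 9 (rule 146): 0100000100
Gen 10 (rule 26): 1010001010
Gen 11 (rule 30): 1011011011
Gen 12 (rule 146): 0000000000
Gen 13 (rule 26): 0000000000
Gen 14 (rule 30): 0000000000
Gen 15 (rule 146): 0000000000
Gen 16 (rule 26): 0000000000

Answer: 12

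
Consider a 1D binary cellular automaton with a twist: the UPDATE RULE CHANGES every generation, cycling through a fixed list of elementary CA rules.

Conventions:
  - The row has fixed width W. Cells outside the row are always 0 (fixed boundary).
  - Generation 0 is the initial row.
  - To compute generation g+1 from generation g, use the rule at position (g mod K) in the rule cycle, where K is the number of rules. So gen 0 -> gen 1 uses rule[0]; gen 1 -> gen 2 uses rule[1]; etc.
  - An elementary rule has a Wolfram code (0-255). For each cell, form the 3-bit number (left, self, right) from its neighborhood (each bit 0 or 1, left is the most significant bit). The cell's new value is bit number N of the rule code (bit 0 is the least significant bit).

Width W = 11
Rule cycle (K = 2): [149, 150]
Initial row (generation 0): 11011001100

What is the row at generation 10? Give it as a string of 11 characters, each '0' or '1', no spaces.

Gen 0: 11011001100
Gen 1 (rule 149): 00000100011
Gen 2 (rule 150): 00001110100
Gen 3 (rule 149): 11100100111
Gen 4 (rule 150): 01011111010
Gen 5 (rule 149): 01001110011
Gen 6 (rule 150): 11110101100
Gen 7 (rule 149): 01100100011
Gen 8 (rule 150): 10011110100
Gen 9 (rule 149): 11001100111
Gen 10 (rule 150): 00110011010

Answer: 00110011010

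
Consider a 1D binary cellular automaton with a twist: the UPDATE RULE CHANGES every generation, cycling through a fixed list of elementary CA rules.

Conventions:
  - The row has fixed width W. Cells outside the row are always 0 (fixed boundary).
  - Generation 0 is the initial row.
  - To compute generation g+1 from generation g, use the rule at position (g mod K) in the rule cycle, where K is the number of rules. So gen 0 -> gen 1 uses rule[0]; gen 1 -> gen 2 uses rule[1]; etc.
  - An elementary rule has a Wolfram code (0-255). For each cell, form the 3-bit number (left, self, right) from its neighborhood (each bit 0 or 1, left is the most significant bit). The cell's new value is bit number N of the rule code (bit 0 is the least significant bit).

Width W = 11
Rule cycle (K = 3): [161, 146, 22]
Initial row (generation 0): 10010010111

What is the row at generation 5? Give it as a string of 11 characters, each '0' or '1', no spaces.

Gen 0: 10010010111
Gen 1 (rule 161): 00000001010
Gen 2 (rule 146): 00000010001
Gen 3 (rule 22): 00000111011
Gen 4 (rule 161): 11110010100
Gen 5 (rule 146): 01101100010

Answer: 01101100010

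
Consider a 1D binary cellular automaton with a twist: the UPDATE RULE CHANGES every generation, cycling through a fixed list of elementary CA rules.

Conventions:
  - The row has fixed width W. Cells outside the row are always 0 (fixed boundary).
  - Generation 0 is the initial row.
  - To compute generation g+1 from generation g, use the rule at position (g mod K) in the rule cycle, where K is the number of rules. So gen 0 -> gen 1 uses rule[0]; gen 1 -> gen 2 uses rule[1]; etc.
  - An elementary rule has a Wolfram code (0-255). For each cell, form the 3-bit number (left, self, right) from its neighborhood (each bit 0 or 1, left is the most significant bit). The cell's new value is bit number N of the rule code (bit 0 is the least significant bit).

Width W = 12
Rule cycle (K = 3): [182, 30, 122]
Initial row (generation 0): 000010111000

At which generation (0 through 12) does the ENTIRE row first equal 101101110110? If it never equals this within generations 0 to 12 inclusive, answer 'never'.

Gen 0: 000010111000
Gen 1 (rule 182): 000111010100
Gen 2 (rule 30): 001100010110
Gen 3 (rule 122): 011110101111
Gen 4 (rule 182): 101101110110
Gen 5 (rule 30): 101001000101
Gen 6 (rule 122): 010110101010
Gen 7 (rule 182): 111001111111
Gen 8 (rule 30): 100111000000
Gen 9 (rule 122): 011101100000
Gen 10 (rule 182): 101010010000
Gen 11 (rule 30): 101011111000
Gen 12 (rule 122): 010110001100

Answer: 4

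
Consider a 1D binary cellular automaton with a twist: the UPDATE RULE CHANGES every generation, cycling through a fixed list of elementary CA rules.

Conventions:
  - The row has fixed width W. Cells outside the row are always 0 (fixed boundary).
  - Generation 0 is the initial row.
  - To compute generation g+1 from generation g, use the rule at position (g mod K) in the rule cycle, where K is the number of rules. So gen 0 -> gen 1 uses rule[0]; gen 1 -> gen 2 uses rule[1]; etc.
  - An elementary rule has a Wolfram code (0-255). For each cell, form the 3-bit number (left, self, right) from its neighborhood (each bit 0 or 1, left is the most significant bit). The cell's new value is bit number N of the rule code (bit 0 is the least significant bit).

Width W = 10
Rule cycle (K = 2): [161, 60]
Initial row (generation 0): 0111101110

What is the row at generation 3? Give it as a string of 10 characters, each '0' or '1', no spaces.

Answer: 1001011100

Derivation:
Gen 0: 0111101110
Gen 1 (rule 161): 0011010100
Gen 2 (rule 60): 0010111110
Gen 3 (rule 161): 1001011100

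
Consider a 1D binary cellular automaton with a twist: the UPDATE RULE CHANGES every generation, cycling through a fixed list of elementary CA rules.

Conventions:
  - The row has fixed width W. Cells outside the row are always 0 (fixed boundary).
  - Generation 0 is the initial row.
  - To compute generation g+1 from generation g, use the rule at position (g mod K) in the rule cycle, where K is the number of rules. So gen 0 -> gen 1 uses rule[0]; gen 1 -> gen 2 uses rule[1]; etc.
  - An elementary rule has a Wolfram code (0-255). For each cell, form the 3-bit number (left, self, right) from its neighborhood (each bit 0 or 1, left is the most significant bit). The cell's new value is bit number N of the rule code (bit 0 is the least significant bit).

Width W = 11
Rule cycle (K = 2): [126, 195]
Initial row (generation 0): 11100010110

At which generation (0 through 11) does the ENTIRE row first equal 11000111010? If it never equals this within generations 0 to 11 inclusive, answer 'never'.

Answer: never

Derivation:
Gen 0: 11100010110
Gen 1 (rule 126): 10110111111
Gen 2 (rule 195): 00010011111
Gen 3 (rule 126): 00111110001
Gen 4 (rule 195): 11011110110
Gen 5 (rule 126): 11110011111
Gen 6 (rule 195): 01110101111
Gen 7 (rule 126): 11011111001
Gen 8 (rule 195): 01001111010
Gen 9 (rule 126): 11111001111
Gen 10 (rule 195): 01111010111
Gen 11 (rule 126): 11001111101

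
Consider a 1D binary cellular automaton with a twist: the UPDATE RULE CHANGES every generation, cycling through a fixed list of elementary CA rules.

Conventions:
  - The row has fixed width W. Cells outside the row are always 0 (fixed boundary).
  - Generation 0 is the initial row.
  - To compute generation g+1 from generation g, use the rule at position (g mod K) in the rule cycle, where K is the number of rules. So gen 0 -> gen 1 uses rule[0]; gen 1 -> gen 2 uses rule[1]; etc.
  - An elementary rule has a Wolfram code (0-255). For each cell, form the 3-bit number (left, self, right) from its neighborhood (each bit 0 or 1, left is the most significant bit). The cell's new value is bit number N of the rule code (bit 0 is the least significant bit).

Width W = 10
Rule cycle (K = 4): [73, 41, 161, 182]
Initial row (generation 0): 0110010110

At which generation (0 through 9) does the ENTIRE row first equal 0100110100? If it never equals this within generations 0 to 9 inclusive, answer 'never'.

Answer: 2

Derivation:
Gen 0: 0110010110
Gen 1 (rule 73): 0110000110
Gen 2 (rule 41): 0100110100
Gen 3 (rule 161): 0000001001
Gen 4 (rule 182): 0000011111
Gen 5 (rule 73): 1111010001
Gen 6 (rule 41): 1000100100
Gen 7 (rule 161): 0010000001
Gen 8 (rule 182): 0111000011
Gen 9 (rule 73): 0101011011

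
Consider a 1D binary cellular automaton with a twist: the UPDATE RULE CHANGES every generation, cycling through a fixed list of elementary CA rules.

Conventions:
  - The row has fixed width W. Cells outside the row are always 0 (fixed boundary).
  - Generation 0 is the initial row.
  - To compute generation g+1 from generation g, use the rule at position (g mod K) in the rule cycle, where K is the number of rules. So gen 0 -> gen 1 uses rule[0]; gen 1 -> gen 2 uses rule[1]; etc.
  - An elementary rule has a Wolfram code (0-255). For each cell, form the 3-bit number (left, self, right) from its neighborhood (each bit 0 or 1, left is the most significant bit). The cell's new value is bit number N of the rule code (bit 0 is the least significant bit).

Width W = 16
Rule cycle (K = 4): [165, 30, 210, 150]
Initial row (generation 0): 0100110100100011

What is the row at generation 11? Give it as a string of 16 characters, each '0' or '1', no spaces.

Answer: 0100100111010111

Derivation:
Gen 0: 0100110100100011
Gen 1 (rule 165): 0100001100101000
Gen 2 (rule 30): 1110011011101100
Gen 3 (rule 210): 0111101001100110
Gen 4 (rule 150): 1011001110011001
Gen 5 (rule 165): 1100000100000001
Gen 6 (rule 30): 1010001110000011
Gen 7 (rule 210): 0001010111000101
Gen 8 (rule 150): 0011010010101101
Gen 9 (rule 165): 1000110011110011
Gen 10 (rule 30): 1101101110001110
Gen 11 (rule 210): 0100100111010111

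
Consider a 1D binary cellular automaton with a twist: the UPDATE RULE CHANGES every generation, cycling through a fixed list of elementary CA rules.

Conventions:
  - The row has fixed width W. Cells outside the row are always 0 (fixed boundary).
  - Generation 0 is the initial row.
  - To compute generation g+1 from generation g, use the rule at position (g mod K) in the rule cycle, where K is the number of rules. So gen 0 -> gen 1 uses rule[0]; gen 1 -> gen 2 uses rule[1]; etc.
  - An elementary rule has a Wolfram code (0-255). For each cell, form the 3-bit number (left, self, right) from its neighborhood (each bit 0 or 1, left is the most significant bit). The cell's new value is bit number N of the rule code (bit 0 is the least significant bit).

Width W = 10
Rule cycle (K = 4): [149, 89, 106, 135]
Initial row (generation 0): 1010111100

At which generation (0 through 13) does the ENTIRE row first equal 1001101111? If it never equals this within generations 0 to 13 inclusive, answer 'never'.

Gen 0: 1010111100
Gen 1 (rule 149): 1010011011
Gen 2 (rule 89): 0001011011
Gen 3 (rule 106): 0010111111
Gen 4 (rule 135): 1110011110
Gen 5 (rule 149): 0101001101
Gen 6 (rule 89): 0000101100
Gen 7 (rule 106): 0001011100
Gen 8 (rule 135): 1111001001
Gen 9 (rule 149): 0110101101
Gen 10 (rule 89): 0110001100
Gen 11 (rule 106): 1110011100
Gen 12 (rule 135): 0100101001
Gen 13 (rule 149): 0110101101

Answer: never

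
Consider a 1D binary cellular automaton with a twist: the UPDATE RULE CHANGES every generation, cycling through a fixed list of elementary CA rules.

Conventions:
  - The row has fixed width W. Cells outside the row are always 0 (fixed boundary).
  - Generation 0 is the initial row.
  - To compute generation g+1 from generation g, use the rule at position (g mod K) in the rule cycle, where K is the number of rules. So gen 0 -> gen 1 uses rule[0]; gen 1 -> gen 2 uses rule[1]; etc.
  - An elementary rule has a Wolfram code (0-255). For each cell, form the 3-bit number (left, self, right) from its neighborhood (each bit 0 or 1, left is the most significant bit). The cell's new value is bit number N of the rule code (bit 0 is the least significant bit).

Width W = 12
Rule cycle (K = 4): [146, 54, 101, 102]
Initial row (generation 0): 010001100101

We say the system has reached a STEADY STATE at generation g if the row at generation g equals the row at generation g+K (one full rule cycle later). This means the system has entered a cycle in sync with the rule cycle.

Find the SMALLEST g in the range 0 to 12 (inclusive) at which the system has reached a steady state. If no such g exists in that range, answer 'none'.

Answer: none

Derivation:
Gen 0: 010001100101
Gen 1 (rule 146): 101010011000
Gen 2 (rule 54): 111111100100
Gen 3 (rule 101): 000000100101
Gen 4 (rule 102): 000001101111
Gen 5 (rule 146): 000010000110
Gen 6 (rule 54): 000111001001
Gen 7 (rule 101): 110001001001
Gen 8 (rule 102): 010011011011
Gen 9 (rule 146): 101100000000
Gen 10 (rule 54): 110010000000
Gen 11 (rule 101): 010010111111
Gen 12 (rule 102): 110111000001
Gen 13 (rule 146): 000010100010
Gen 14 (rule 54): 000111110111
Gen 15 (rule 101): 110000011001
Gen 16 (rule 102): 010000101011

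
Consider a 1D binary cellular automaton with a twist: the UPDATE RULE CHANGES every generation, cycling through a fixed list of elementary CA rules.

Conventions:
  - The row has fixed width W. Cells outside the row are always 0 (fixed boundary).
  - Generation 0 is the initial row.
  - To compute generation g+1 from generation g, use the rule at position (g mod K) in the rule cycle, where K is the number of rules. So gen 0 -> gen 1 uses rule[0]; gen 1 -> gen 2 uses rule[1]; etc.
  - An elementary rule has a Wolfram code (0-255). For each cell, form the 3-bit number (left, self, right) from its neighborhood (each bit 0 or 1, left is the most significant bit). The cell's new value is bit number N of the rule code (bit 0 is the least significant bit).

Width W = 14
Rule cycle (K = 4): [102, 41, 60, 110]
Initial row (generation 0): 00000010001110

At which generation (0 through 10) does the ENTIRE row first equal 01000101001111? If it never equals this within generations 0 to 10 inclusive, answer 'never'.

Gen 0: 00000010001110
Gen 1 (rule 102): 00000110010010
Gen 2 (rule 41): 11110100000000
Gen 3 (rule 60): 10001110000000
Gen 4 (rule 110): 10011010000000
Gen 5 (rule 102): 10101110000000
Gen 6 (rule 41): 01011000111111
Gen 7 (rule 60): 01110100100000
Gen 8 (rule 110): 11011101100000
Gen 9 (rule 102): 01100110100000
Gen 10 (rule 41): 01000101001111

Answer: 10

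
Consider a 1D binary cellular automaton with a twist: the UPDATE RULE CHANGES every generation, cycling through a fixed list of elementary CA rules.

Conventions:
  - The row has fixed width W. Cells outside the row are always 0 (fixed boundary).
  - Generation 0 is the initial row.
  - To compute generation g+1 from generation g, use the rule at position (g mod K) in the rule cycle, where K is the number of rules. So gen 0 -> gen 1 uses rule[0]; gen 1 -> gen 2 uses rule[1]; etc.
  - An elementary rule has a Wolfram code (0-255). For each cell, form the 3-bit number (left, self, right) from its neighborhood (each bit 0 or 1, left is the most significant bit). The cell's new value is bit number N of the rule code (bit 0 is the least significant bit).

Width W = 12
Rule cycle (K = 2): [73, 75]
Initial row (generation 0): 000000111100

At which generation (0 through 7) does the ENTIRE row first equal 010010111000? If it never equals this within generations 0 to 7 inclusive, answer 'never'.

Answer: never

Derivation:
Gen 0: 000000111100
Gen 1 (rule 73): 111110100101
Gen 2 (rule 75): 100010001000
Gen 3 (rule 73): 001000100011
Gen 4 (rule 75): 110011001111
Gen 5 (rule 73): 110011001001
Gen 6 (rule 75): 110111010010
Gen 7 (rule 73): 110101000000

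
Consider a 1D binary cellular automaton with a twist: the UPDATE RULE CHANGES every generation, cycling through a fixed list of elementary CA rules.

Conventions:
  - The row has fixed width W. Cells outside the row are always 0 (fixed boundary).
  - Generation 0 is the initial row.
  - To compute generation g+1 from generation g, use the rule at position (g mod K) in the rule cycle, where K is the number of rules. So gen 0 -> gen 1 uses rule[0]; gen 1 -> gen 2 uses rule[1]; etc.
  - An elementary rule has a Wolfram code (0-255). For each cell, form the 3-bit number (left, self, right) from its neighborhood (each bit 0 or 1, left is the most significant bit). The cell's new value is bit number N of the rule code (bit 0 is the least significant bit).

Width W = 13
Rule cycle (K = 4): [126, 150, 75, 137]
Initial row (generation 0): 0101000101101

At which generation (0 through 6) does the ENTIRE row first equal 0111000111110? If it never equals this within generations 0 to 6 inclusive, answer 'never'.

Gen 0: 0101000101101
Gen 1 (rule 126): 1111101111111
Gen 2 (rule 150): 0111000111110
Gen 3 (rule 75): 1101011100010
Gen 4 (rule 137): 1000011001000
Gen 5 (rule 126): 1100111111100
Gen 6 (rule 150): 0011011111010

Answer: 2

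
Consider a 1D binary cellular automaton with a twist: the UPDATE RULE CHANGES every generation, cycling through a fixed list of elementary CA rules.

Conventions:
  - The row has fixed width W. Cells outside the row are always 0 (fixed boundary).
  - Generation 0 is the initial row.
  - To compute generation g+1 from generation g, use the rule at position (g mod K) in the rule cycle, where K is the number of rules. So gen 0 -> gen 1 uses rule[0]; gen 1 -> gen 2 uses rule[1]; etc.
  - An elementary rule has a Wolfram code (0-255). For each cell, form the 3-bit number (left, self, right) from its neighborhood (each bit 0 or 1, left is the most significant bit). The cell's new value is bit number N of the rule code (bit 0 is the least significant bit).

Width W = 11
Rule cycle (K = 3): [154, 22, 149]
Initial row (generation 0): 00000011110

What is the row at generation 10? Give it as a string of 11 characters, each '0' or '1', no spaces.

Answer: 01110101000

Derivation:
Gen 0: 00000011110
Gen 1 (rule 154): 00000111101
Gen 2 (rule 22): 00001000001
Gen 3 (rule 149): 11101111101
Gen 4 (rule 154): 11001111000
Gen 5 (rule 22): 00110000100
Gen 6 (rule 149): 10001110111
Gen 7 (rule 154): 01011100110
Gen 8 (rule 22): 11000011001
Gen 9 (rule 149): 00111000101
Gen 10 (rule 154): 01110101000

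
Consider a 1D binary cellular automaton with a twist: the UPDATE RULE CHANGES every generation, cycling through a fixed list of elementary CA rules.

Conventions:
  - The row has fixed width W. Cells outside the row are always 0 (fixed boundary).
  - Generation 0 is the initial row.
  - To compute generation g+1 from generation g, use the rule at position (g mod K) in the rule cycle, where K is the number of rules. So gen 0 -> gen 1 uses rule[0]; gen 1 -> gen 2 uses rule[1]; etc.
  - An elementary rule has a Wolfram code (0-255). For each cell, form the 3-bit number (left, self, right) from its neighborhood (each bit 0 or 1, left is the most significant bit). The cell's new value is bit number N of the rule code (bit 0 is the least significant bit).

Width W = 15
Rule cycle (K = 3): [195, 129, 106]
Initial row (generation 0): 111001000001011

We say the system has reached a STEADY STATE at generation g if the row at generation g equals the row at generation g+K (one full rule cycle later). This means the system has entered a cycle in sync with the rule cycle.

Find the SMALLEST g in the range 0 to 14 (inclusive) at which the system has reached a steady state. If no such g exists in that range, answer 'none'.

Gen 0: 111001000001011
Gen 1 (rule 195): 011010011110001
Gen 2 (rule 129): 000000001100100
Gen 3 (rule 106): 000000011101000
Gen 4 (rule 195): 111111101100011
Gen 5 (rule 129): 011111000001000
Gen 6 (rule 106): 110001000010000
Gen 7 (rule 195): 010110011100111
Gen 8 (rule 129): 000000001000010
Gen 9 (rule 106): 000000010000100
Gen 10 (rule 195): 111111100111001
Gen 11 (rule 129): 011111000010000
Gen 12 (rule 106): 110001000100000
Gen 13 (rule 195): 010110011001111
Gen 14 (rule 129): 000000000000110
Gen 15 (rule 106): 000000000001110
Gen 16 (rule 195): 111111111110110
Gen 17 (rule 129): 011111111100000

Answer: none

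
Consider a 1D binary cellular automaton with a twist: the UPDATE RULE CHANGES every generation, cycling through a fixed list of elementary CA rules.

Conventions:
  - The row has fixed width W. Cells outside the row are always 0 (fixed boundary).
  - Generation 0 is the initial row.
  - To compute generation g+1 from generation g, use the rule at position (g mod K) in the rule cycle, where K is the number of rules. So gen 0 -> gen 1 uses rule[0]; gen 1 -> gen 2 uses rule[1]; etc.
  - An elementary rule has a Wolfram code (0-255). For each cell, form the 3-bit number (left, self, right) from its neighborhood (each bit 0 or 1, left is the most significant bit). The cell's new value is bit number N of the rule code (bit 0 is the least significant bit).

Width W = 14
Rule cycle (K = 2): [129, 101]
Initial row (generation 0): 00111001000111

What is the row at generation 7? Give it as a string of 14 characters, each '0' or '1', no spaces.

Answer: 11000010011000

Derivation:
Gen 0: 00111001000111
Gen 1 (rule 129): 10010000010010
Gen 2 (rule 101): 10010111010010
Gen 3 (rule 129): 00000010000000
Gen 4 (rule 101): 11111010111111
Gen 5 (rule 129): 01110000011110
Gen 6 (rule 101): 00010111000010
Gen 7 (rule 129): 11000010011000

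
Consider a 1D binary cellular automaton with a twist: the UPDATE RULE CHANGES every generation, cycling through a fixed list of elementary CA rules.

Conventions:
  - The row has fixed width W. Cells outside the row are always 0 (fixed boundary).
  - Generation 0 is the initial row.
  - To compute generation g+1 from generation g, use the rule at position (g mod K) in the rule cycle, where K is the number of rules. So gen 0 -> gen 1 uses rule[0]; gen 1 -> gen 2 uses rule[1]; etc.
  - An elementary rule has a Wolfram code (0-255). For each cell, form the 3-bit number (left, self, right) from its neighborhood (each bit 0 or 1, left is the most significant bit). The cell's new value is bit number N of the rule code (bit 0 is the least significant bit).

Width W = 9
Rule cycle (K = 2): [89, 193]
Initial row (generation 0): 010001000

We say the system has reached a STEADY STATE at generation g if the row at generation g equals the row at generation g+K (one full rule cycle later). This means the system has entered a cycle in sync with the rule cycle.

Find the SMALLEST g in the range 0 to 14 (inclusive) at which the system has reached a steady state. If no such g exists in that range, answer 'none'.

Gen 0: 010001000
Gen 1 (rule 89): 001100111
Gen 2 (rule 193): 100100011
Gen 3 (rule 89): 010011011
Gen 4 (rule 193): 000001001
Gen 5 (rule 89): 111100100
Gen 6 (rule 193): 011100001
Gen 7 (rule 89): 010111100
Gen 8 (rule 193): 000011101
Gen 9 (rule 89): 111010100
Gen 10 (rule 193): 011000001
Gen 11 (rule 89): 011111100
Gen 12 (rule 193): 001111101
Gen 13 (rule 89): 101000100
Gen 14 (rule 193): 000010001
Gen 15 (rule 89): 111001100
Gen 16 (rule 193): 011000101

Answer: none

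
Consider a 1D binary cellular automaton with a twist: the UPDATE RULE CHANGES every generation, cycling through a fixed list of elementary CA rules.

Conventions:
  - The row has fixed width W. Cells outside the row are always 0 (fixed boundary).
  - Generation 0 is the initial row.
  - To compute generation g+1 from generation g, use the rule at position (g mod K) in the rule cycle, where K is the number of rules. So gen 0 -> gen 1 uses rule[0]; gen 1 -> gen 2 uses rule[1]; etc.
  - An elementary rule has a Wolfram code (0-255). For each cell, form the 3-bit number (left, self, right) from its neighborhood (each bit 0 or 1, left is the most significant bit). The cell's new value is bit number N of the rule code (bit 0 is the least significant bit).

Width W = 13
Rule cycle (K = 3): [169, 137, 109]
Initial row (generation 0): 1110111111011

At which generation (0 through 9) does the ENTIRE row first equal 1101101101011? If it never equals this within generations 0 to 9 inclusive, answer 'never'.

Answer: never

Derivation:
Gen 0: 1110111111011
Gen 1 (rule 169): 1101111110110
Gen 2 (rule 137): 1001111100100
Gen 3 (rule 109): 1001000100101
Gen 4 (rule 169): 0000010000010
Gen 5 (rule 137): 1111000111000
Gen 6 (rule 109): 1001010101011
Gen 7 (rule 169): 0000101010110
Gen 8 (rule 137): 1110000000100
Gen 9 (rule 109): 1010111110101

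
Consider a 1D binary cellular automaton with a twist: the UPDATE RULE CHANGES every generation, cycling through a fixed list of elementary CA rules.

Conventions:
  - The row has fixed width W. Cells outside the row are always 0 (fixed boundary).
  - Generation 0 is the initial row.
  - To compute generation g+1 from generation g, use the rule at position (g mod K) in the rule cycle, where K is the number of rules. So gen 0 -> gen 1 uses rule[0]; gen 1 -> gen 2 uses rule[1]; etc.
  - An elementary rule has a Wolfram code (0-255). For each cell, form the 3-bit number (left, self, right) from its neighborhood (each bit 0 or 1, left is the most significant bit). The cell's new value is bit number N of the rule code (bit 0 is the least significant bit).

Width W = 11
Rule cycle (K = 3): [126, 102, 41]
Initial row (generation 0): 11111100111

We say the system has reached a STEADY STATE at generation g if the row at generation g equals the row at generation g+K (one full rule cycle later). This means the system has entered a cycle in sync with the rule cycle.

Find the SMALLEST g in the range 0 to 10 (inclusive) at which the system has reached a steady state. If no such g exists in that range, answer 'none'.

Gen 0: 11111100111
Gen 1 (rule 126): 10000111101
Gen 2 (rule 102): 10001000111
Gen 3 (rule 41): 00100010100
Gen 4 (rule 126): 01110111110
Gen 5 (rule 102): 10011000010
Gen 6 (rule 41): 00010011000
Gen 7 (rule 126): 00111111100
Gen 8 (rule 102): 01000000100
Gen 9 (rule 41): 00011110001
Gen 10 (rule 126): 00110011011
Gen 11 (rule 102): 01010101101
Gen 12 (rule 41): 00101011010
Gen 13 (rule 126): 01111111111

Answer: none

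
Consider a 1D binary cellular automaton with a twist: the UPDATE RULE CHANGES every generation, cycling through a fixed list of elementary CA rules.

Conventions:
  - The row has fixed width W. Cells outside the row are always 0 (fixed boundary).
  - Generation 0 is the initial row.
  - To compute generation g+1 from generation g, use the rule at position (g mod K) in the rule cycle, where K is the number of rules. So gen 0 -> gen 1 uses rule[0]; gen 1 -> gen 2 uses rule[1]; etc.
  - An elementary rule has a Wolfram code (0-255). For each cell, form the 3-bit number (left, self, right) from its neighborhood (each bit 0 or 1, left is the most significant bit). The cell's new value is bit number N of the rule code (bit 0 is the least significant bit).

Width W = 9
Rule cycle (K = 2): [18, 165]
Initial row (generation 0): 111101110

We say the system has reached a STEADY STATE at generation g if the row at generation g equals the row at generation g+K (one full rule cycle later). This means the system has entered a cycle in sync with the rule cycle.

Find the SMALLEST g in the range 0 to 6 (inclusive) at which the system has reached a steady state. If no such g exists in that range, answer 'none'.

Gen 0: 111101110
Gen 1 (rule 18): 000000001
Gen 2 (rule 165): 111111101
Gen 3 (rule 18): 000000000
Gen 4 (rule 165): 111111111
Gen 5 (rule 18): 000000000
Gen 6 (rule 165): 111111111
Gen 7 (rule 18): 000000000
Gen 8 (rule 165): 111111111

Answer: 3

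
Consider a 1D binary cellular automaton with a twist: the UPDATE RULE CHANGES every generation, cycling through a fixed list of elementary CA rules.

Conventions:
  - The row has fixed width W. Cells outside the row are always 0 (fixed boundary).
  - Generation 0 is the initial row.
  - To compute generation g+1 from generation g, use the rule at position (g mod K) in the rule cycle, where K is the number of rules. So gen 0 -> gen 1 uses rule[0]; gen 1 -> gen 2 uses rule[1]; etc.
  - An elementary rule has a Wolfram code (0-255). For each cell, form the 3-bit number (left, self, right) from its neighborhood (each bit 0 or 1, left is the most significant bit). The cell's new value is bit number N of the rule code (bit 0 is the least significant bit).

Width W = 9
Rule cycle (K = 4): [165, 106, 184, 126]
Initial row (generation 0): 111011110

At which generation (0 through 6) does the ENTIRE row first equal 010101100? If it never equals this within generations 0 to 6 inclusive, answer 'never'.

Answer: 1

Derivation:
Gen 0: 111011110
Gen 1 (rule 165): 010101100
Gen 2 (rule 106): 101011100
Gen 3 (rule 184): 010111010
Gen 4 (rule 126): 111101111
Gen 5 (rule 165): 011010110
Gen 6 (rule 106): 111101110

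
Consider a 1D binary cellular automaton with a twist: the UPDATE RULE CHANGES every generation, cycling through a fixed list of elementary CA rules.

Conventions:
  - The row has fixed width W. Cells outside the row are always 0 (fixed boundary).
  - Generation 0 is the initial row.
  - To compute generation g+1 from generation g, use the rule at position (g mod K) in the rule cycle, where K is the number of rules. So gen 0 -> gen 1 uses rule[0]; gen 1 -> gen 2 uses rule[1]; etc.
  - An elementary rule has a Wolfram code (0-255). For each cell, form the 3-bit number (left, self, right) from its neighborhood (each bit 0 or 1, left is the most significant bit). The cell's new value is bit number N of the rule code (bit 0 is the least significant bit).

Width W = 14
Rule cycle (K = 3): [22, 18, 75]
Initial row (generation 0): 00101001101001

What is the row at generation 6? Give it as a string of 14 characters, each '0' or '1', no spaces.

Gen 0: 00101001101001
Gen 1 (rule 22): 01101110001111
Gen 2 (rule 18): 10000001010000
Gen 3 (rule 75): 00111110000111
Gen 4 (rule 22): 01000001001000
Gen 5 (rule 18): 10100010110100
Gen 6 (rule 75): 00001100110001

Answer: 00001100110001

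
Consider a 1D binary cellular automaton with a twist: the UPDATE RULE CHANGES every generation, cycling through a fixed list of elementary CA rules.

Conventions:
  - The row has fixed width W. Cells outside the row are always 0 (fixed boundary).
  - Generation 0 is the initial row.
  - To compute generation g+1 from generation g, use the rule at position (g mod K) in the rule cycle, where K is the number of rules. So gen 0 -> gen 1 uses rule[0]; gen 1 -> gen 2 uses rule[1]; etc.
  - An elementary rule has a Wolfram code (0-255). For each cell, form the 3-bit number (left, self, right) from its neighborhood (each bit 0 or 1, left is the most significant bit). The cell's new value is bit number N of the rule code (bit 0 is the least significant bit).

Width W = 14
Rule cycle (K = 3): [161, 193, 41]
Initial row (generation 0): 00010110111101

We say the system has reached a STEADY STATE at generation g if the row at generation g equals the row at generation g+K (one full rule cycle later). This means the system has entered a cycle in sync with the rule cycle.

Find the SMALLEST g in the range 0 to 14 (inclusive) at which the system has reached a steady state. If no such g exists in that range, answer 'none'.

Gen 0: 00010110111101
Gen 1 (rule 161): 11001001011010
Gen 2 (rule 193): 01000000001000
Gen 3 (rule 41): 00011111100011
Gen 4 (rule 161): 11001111001000
Gen 5 (rule 193): 01000111000011
Gen 6 (rule 41): 00010100011010
Gen 7 (rule 161): 11001001000100
Gen 8 (rule 193): 01000000010001
Gen 9 (rule 41): 00011111000100
Gen 10 (rule 161): 11001110010001
Gen 11 (rule 193): 01000110000100
Gen 12 (rule 41): 00010100110001
Gen 13 (rule 161): 11001000000100
Gen 14 (rule 193): 01000011110001
Gen 15 (rule 41): 00011010000100
Gen 16 (rule 161): 11000100110001
Gen 17 (rule 193): 01010000010100

Answer: none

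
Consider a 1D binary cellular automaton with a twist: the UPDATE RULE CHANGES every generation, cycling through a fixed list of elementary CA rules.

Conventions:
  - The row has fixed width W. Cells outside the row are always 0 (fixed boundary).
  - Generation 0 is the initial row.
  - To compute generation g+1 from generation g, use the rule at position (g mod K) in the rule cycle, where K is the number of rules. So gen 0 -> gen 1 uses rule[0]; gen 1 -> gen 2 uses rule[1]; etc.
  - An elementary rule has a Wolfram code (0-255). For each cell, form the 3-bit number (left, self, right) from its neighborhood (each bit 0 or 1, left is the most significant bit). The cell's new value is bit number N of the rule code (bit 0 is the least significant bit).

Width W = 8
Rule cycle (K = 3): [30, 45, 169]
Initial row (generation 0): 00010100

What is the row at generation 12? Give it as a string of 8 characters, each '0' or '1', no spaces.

Answer: 10100111

Derivation:
Gen 0: 00010100
Gen 1 (rule 30): 00110110
Gen 2 (rule 45): 10101100
Gen 3 (rule 169): 01011001
Gen 4 (rule 30): 11010111
Gen 5 (rule 45): 10111100
Gen 6 (rule 169): 01111001
Gen 7 (rule 30): 11000111
Gen 8 (rule 45): 10010100
Gen 9 (rule 169): 00001001
Gen 10 (rule 30): 00011111
Gen 11 (rule 45): 11010000
Gen 12 (rule 169): 10100111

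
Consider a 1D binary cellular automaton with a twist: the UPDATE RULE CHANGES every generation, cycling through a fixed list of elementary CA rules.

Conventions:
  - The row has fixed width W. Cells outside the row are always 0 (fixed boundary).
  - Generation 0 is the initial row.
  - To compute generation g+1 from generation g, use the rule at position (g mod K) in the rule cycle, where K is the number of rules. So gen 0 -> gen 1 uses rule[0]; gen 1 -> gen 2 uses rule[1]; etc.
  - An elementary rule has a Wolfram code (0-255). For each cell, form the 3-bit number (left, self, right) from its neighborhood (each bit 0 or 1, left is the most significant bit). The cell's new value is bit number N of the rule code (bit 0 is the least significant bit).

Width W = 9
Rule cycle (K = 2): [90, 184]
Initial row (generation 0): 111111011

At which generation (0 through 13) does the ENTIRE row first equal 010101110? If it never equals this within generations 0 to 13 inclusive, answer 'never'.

Answer: 4

Derivation:
Gen 0: 111111011
Gen 1 (rule 90): 100001011
Gen 2 (rule 184): 010000110
Gen 3 (rule 90): 101001111
Gen 4 (rule 184): 010101110
Gen 5 (rule 90): 100001011
Gen 6 (rule 184): 010000110
Gen 7 (rule 90): 101001111
Gen 8 (rule 184): 010101110
Gen 9 (rule 90): 100001011
Gen 10 (rule 184): 010000110
Gen 11 (rule 90): 101001111
Gen 12 (rule 184): 010101110
Gen 13 (rule 90): 100001011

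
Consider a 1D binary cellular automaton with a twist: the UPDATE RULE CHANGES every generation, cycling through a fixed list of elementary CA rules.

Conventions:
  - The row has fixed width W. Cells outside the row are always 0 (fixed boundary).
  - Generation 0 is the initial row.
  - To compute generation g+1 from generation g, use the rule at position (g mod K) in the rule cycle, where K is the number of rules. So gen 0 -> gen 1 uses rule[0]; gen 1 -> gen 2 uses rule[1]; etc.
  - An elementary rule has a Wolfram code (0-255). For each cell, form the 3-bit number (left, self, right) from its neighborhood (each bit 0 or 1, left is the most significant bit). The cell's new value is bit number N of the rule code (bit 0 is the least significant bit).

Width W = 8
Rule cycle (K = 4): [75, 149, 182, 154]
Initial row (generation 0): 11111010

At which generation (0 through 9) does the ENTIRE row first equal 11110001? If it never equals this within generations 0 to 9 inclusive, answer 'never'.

Gen 0: 11111010
Gen 1 (rule 75): 10001000
Gen 2 (rule 149): 11101111
Gen 3 (rule 182): 01010110
Gen 4 (rule 154): 10000101
Gen 5 (rule 75): 00111000
Gen 6 (rule 149): 10010111
Gen 7 (rule 182): 11111010
Gen 8 (rule 154): 11110001
Gen 9 (rule 75): 10010110

Answer: 8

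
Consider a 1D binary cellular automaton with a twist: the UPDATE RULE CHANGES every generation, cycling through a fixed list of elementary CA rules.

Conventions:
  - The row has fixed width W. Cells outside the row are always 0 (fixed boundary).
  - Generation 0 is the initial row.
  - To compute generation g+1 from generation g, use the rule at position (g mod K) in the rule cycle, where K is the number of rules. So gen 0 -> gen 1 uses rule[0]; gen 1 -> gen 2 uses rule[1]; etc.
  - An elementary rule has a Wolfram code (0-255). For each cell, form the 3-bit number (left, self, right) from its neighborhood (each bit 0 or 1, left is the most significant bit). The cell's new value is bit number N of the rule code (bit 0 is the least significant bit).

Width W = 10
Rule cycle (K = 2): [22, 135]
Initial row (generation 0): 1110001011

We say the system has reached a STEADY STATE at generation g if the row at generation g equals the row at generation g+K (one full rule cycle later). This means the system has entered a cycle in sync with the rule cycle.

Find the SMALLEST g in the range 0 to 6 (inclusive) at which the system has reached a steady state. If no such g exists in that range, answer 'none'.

Answer: 6

Derivation:
Gen 0: 1110001011
Gen 1 (rule 22): 0001011000
Gen 2 (rule 135): 1111000011
Gen 3 (rule 22): 0000100100
Gen 4 (rule 135): 1111101101
Gen 5 (rule 22): 0000000001
Gen 6 (rule 135): 1111111111
Gen 7 (rule 22): 0000000000
Gen 8 (rule 135): 1111111111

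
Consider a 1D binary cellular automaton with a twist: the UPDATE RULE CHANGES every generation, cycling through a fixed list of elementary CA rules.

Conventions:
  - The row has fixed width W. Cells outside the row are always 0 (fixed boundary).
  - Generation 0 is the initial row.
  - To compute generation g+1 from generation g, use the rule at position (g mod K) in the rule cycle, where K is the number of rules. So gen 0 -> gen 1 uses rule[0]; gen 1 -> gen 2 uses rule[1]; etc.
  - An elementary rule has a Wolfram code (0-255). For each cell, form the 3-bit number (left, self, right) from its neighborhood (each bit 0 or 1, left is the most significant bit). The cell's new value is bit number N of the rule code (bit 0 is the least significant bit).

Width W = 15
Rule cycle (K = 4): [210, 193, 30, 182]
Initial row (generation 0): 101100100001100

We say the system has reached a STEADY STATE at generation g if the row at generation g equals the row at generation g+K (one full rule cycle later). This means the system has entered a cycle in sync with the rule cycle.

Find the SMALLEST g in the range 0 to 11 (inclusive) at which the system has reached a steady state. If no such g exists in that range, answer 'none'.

Answer: none

Derivation:
Gen 0: 101100100001100
Gen 1 (rule 210): 000111010010110
Gen 2 (rule 193): 110011000000010
Gen 3 (rule 30): 101110100000111
Gen 4 (rule 182): 110101110001010
Gen 5 (rule 210): 010000111010001
Gen 6 (rule 193): 000110011000100
Gen 7 (rule 30): 001101110101110
Gen 8 (rule 182): 010010101110101
Gen 9 (rule 210): 101100000110000
Gen 10 (rule 193): 000101110010111
Gen 11 (rule 30): 001101001110100
Gen 12 (rule 182): 010011110101110
Gen 13 (rule 210): 101101110000111
Gen 14 (rule 193): 000100110110011
Gen 15 (rule 30): 001111100101110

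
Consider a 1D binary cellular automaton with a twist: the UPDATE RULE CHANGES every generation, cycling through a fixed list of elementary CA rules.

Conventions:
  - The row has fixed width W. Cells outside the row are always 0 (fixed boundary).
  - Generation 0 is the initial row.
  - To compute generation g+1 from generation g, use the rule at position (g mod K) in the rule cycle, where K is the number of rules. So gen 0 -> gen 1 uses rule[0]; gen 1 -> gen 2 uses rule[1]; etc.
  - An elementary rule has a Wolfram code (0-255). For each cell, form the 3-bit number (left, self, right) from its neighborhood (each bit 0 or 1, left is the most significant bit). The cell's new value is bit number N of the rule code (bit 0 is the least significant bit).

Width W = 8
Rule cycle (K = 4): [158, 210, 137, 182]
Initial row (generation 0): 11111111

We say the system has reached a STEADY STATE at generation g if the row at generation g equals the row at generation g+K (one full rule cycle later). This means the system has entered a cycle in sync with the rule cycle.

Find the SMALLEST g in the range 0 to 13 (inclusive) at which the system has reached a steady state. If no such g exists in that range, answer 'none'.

Answer: none

Derivation:
Gen 0: 11111111
Gen 1 (rule 158): 11111110
Gen 2 (rule 210): 01111111
Gen 3 (rule 137): 01111110
Gen 4 (rule 182): 10111101
Gen 5 (rule 158): 10111001
Gen 6 (rule 210): 00011110
Gen 7 (rule 137): 11011100
Gen 8 (rule 182): 00101010
Gen 9 (rule 158): 01101011
Gen 10 (rule 210): 10100001
Gen 11 (rule 137): 00001100
Gen 12 (rule 182): 00010010
Gen 13 (rule 158): 00111111
Gen 14 (rule 210): 01011111
Gen 15 (rule 137): 00011110
Gen 16 (rule 182): 00101101
Gen 17 (rule 158): 01101001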